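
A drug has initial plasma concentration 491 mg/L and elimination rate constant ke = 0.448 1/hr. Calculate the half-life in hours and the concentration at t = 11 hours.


t_half = ln(2) / ke = 0.693147 / 0.448 = 1.547 hr
C(t) = C0 * exp(-ke*t) = 491 * exp(-0.448*11)
C(11) = 3.555 mg/L


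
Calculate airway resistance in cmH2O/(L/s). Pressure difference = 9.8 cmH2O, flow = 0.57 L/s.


R = dP / flow
R = 9.8 / 0.57
R = 17.19 cmH2O/(L/s)


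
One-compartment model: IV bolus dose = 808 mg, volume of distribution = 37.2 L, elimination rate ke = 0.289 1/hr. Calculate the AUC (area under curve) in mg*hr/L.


C0 = Dose/Vd = 808/37.2 = 21.7204 mg/L
AUC = C0/ke = 21.7204/0.289
AUC = 75.16 mg*hr/L


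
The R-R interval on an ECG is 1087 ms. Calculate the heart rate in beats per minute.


HR = 60 / RR_interval(s)
RR = 1087 ms = 1.087 s
HR = 60 / 1.087 = 55.2 bpm


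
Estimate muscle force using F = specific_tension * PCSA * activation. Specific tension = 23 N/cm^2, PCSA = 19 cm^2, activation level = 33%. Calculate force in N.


F = sigma * PCSA * activation
F = 23 * 19 * 0.33
F = 144.2 N


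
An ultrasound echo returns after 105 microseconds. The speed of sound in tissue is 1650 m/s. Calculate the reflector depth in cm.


depth = c * t / 2
t = 105 us = 1.0500e-04 s
depth = 1650 * 1.0500e-04 / 2
depth = 0.086625 m = 8.6625 cm


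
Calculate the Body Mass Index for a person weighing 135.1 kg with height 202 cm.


BMI = weight / height^2
height = 202 cm = 2.02 m
BMI = 135.1 / 2.02^2
BMI = 33.11 kg/m^2


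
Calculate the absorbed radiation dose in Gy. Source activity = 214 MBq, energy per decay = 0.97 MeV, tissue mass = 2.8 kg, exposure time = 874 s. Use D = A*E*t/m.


A = 214 MBq = 2.1400e+08 Bq
E = 0.97 MeV = 1.55394e-13 J
D = A*E*t/m = 2.1400e+08*1.55394e-13*874/2.8
D = 0.01038 Gy


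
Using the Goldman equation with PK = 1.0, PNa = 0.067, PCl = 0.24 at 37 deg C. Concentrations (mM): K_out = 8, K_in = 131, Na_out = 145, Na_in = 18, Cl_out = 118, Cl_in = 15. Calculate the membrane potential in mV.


Vm = (RT/F)*ln((PK*Ko + PNa*Nao + PCl*Cli)/(PK*Ki + PNa*Nai + PCl*Clo))
Numer = 21.315, Denom = 160.526
Vm = -53.96 mV


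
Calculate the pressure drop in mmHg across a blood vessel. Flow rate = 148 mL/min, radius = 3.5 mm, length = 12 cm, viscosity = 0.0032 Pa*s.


dP = 8*mu*L*Q / (pi*r^4)
Q = 148 mL/min = 2.46667e-06 m^3/s
dP = 16.0735 Pa = 16.0735 / 133.322 mmHg = 0.1206 mmHg


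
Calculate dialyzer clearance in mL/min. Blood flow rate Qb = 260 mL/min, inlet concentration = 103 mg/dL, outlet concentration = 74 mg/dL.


K = Qb * (Cb_in - Cb_out) / Cb_in
K = 260 * (103 - 74) / 103
K = 73.2 mL/min


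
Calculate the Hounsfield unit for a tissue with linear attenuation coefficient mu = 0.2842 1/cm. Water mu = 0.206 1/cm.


HU = ((mu_tissue - mu_water) / mu_water) * 1000
HU = ((0.2842 - 0.206) / 0.206) * 1000
HU = 379.6


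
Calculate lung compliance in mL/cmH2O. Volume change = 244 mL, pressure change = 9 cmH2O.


C = dV / dP
C = 244 / 9
C = 27.11 mL/cmH2O


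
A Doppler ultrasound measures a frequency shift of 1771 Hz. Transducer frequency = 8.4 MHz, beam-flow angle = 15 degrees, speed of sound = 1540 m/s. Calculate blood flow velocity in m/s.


v = fd * c / (2 * f0 * cos(theta))
v = 1771 * 1540 / (2 * 8.4000e+06 * cos(15))
v = 0.1681 m/s


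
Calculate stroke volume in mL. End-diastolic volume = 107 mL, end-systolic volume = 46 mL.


SV = EDV - ESV
SV = 107 - 46
SV = 61 mL


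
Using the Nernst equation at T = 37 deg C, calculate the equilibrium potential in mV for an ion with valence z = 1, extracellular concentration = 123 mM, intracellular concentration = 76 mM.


E = (RT/(zF)) * ln(C_out/C_in)
T = 37 + 273.15 = 310.15 K
E = (8.314 * 310.15 / (1 * 96485)) * ln(123/76)
E = 12.87 mV


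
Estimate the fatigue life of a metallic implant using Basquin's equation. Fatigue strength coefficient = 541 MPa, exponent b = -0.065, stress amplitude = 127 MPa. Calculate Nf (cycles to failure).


sigma_a = sigma_f' * (2Nf)^b
2Nf = (sigma_a/sigma_f')^(1/b)
2Nf = (127/541)^(1/-0.065)
2Nf = 4.8192294e+09
Nf = 2.4096e+09


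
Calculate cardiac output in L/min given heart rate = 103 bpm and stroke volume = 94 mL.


CO = HR * SV
CO = 103 * 94 / 1000
CO = 9.682 L/min


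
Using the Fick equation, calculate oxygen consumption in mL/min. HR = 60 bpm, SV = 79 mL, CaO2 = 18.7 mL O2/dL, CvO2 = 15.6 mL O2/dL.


CO = HR*SV = 60*79/1000 = 4.74 L/min
a-v O2 diff = 18.7 - 15.6 = 3.1 mL/dL
VO2 = CO * (CaO2-CvO2) * 10 dL/L
VO2 = 4.74 * 3.1 * 10
VO2 = 146.9 mL/min


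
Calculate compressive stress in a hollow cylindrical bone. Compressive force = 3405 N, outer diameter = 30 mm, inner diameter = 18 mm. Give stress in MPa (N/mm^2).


A = pi*(r_o^2 - r_i^2)
r_o = 15 mm, r_i = 9 mm
A = 452.389 mm^2
sigma = F/A = 3405 / 452.389
sigma = 7.527 MPa


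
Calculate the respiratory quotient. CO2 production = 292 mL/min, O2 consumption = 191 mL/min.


RQ = VCO2 / VO2
RQ = 292 / 191
RQ = 1.529


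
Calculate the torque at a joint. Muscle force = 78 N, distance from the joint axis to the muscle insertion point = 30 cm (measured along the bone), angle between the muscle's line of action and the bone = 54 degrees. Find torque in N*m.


Torque = F * d * sin(theta)   (moment arm = d*sin(theta))
d = 30 cm = 0.3 m
Torque = 78 * 0.3 * sin(54)
Torque = 18.93 N*m


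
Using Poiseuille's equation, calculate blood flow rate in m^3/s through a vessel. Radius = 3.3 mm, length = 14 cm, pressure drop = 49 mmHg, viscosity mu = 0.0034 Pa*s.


Q = pi*r^4*dP / (8*mu*L)
r = 0.0033 m, L = 0.14 m
dP = 49 mmHg = 6532.778 Pa
Q = 6.3916e-04 m^3/s


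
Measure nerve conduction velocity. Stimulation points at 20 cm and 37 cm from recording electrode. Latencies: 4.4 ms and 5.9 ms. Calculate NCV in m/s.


Distance = (37 - 20) / 100 = 0.17 m
dt = (5.9 - 4.4) / 1000 = 0.0015 s
NCV = dist / dt = 113.3 m/s


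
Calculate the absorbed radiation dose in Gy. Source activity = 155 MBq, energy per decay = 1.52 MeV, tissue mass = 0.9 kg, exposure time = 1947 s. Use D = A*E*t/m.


A = 155 MBq = 1.5500e+08 Bq
E = 1.52 MeV = 2.43504e-13 J
D = A*E*t/m = 1.5500e+08*2.43504e-13*1947/0.9
D = 0.08165 Gy


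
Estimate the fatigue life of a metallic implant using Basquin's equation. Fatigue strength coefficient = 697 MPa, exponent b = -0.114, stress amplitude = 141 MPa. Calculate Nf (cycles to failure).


sigma_a = sigma_f' * (2Nf)^b
2Nf = (sigma_a/sigma_f')^(1/b)
2Nf = (141/697)^(1/-0.114)
2Nf = 1224162.8
Nf = 6.121e+05


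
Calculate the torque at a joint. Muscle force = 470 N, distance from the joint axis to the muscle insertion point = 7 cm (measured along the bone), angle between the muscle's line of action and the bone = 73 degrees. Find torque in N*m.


Torque = F * d * sin(theta)   (moment arm = d*sin(theta))
d = 7 cm = 0.07 m
Torque = 470 * 0.07 * sin(73)
Torque = 31.46 N*m


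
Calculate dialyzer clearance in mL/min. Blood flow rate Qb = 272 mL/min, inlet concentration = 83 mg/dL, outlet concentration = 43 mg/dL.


K = Qb * (Cb_in - Cb_out) / Cb_in
K = 272 * (83 - 43) / 83
K = 131.1 mL/min


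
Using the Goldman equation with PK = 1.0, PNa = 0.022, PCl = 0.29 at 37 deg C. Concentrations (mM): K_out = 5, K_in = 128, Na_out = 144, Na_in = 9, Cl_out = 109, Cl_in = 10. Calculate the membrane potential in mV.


Vm = (RT/F)*ln((PK*Ko + PNa*Nao + PCl*Cli)/(PK*Ki + PNa*Nai + PCl*Clo))
Numer = 11.068, Denom = 159.808
Vm = -71.35 mV


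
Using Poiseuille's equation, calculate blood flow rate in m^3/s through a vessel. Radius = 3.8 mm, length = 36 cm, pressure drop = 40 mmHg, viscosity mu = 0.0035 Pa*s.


Q = pi*r^4*dP / (8*mu*L)
r = 0.0038 m, L = 0.36 m
dP = 40 mmHg = 5332.88 Pa
Q = 3.4657e-04 m^3/s


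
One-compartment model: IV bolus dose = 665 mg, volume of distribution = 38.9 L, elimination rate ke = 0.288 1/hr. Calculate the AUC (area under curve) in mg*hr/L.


C0 = Dose/Vd = 665/38.9 = 17.0951 mg/L
AUC = C0/ke = 17.0951/0.288
AUC = 59.36 mg*hr/L


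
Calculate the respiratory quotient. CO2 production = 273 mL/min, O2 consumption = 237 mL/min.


RQ = VCO2 / VO2
RQ = 273 / 237
RQ = 1.152


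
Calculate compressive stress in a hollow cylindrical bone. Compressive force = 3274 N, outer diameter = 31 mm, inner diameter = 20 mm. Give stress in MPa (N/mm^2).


A = pi*(r_o^2 - r_i^2)
r_o = 15.5 mm, r_i = 10 mm
A = 440.608 mm^2
sigma = F/A = 3274 / 440.608
sigma = 7.431 MPa


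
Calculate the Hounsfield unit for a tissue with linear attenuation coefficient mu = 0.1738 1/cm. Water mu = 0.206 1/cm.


HU = ((mu_tissue - mu_water) / mu_water) * 1000
HU = ((0.1738 - 0.206) / 0.206) * 1000
HU = -156.3


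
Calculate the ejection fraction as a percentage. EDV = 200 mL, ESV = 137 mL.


SV = EDV - ESV = 200 - 137 = 63 mL
EF = SV/EDV * 100 = 63/200 * 100
EF = 31.5%


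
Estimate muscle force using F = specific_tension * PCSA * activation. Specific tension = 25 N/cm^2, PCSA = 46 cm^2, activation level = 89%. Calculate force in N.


F = sigma * PCSA * activation
F = 25 * 46 * 0.89
F = 1024 N


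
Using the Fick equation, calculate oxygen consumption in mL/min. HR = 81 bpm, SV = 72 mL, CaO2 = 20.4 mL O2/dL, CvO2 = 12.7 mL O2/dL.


CO = HR*SV = 81*72/1000 = 5.832 L/min
a-v O2 diff = 20.4 - 12.7 = 7.7 mL/dL
VO2 = CO * (CaO2-CvO2) * 10 dL/L
VO2 = 5.832 * 7.7 * 10
VO2 = 449.1 mL/min


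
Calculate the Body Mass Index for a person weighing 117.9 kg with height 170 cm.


BMI = weight / height^2
height = 170 cm = 1.7 m
BMI = 117.9 / 1.7^2
BMI = 40.8 kg/m^2


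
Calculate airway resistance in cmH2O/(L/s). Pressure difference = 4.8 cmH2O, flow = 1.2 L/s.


R = dP / flow
R = 4.8 / 1.2
R = 4 cmH2O/(L/s)


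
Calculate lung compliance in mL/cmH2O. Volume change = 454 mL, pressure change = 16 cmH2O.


C = dV / dP
C = 454 / 16
C = 28.38 mL/cmH2O


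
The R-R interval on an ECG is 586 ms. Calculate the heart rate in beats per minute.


HR = 60 / RR_interval(s)
RR = 586 ms = 0.586 s
HR = 60 / 0.586 = 102.4 bpm


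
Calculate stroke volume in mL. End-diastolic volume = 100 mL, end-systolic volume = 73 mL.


SV = EDV - ESV
SV = 100 - 73
SV = 27 mL


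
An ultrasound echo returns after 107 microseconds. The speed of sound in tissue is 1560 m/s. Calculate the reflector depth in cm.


depth = c * t / 2
t = 107 us = 1.0700e-04 s
depth = 1560 * 1.0700e-04 / 2
depth = 0.08346 m = 8.346 cm


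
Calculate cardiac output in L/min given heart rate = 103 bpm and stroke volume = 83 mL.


CO = HR * SV
CO = 103 * 83 / 1000
CO = 8.549 L/min


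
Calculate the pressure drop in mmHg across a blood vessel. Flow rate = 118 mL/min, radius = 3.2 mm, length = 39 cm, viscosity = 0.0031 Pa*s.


dP = 8*mu*L*Q / (pi*r^4)
Q = 118 mL/min = 1.96667e-06 m^3/s
dP = 57.7428 Pa = 57.7428 / 133.322 mmHg = 0.4331 mmHg


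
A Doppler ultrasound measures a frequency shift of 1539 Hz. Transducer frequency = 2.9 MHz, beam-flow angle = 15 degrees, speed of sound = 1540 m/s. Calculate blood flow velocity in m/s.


v = fd * c / (2 * f0 * cos(theta))
v = 1539 * 1540 / (2 * 2.9000e+06 * cos(15))
v = 0.423 m/s


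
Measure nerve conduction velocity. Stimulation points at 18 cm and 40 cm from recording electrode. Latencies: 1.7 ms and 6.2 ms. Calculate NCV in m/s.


Distance = (40 - 18) / 100 = 0.22 m
dt = (6.2 - 1.7) / 1000 = 0.0045 s
NCV = dist / dt = 48.89 m/s


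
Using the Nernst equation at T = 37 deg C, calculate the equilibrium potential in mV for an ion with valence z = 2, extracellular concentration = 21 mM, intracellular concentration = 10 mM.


E = (RT/(zF)) * ln(C_out/C_in)
T = 37 + 273.15 = 310.15 K
E = (8.314 * 310.15 / (2 * 96485)) * ln(21/10)
E = 9.914 mV


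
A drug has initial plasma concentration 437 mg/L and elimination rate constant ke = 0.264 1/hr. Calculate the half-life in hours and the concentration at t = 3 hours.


t_half = ln(2) / ke = 0.693147 / 0.264 = 2.626 hr
C(t) = C0 * exp(-ke*t) = 437 * exp(-0.264*3)
C(3) = 197.9 mg/L


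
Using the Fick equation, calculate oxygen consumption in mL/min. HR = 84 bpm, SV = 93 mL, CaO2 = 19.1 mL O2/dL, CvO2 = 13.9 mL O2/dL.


CO = HR*SV = 84*93/1000 = 7.812 L/min
a-v O2 diff = 19.1 - 13.9 = 5.2 mL/dL
VO2 = CO * (CaO2-CvO2) * 10 dL/L
VO2 = 7.812 * 5.2 * 10
VO2 = 406.2 mL/min


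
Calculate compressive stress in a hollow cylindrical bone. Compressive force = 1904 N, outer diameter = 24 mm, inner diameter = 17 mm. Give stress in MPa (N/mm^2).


A = pi*(r_o^2 - r_i^2)
r_o = 12 mm, r_i = 8.5 mm
A = 225.409 mm^2
sigma = F/A = 1904 / 225.409
sigma = 8.447 MPa


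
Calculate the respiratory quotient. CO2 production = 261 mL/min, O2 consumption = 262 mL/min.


RQ = VCO2 / VO2
RQ = 261 / 262
RQ = 0.9962


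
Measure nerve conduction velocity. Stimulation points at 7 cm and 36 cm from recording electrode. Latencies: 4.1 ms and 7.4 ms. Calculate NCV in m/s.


Distance = (36 - 7) / 100 = 0.29 m
dt = (7.4 - 4.1) / 1000 = 0.0033 s
NCV = dist / dt = 87.88 m/s


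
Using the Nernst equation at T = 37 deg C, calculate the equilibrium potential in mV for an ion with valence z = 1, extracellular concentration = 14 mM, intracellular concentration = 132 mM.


E = (RT/(zF)) * ln(C_out/C_in)
T = 37 + 273.15 = 310.15 K
E = (8.314 * 310.15 / (1 * 96485)) * ln(14/132)
E = -59.96 mV


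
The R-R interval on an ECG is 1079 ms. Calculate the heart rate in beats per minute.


HR = 60 / RR_interval(s)
RR = 1079 ms = 1.079 s
HR = 60 / 1.079 = 55.61 bpm


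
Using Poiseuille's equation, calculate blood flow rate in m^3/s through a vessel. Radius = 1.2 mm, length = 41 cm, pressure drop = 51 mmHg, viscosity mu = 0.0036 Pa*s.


Q = pi*r^4*dP / (8*mu*L)
r = 0.0012 m, L = 0.41 m
dP = 51 mmHg = 6799.422 Pa
Q = 3.7512e-06 m^3/s


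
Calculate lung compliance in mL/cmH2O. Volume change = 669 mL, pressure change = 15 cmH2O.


C = dV / dP
C = 669 / 15
C = 44.6 mL/cmH2O


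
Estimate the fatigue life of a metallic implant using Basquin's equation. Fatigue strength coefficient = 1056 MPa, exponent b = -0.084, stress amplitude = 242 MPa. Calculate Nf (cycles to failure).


sigma_a = sigma_f' * (2Nf)^b
2Nf = (sigma_a/sigma_f')^(1/b)
2Nf = (242/1056)^(1/-0.084)
2Nf = 41423298
Nf = 2.0712e+07


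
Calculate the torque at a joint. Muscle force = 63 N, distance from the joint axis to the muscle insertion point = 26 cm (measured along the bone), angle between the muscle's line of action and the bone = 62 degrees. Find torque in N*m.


Torque = F * d * sin(theta)   (moment arm = d*sin(theta))
d = 26 cm = 0.26 m
Torque = 63 * 0.26 * sin(62)
Torque = 14.46 N*m


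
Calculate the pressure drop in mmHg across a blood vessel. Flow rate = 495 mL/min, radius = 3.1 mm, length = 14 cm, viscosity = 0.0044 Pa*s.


dP = 8*mu*L*Q / (pi*r^4)
Q = 495 mL/min = 8.25e-06 m^3/s
dP = 140.129 Pa = 140.129 / 133.322 mmHg = 1.051 mmHg


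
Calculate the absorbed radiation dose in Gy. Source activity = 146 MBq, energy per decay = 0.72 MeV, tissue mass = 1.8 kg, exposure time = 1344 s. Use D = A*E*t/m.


A = 146 MBq = 1.4600e+08 Bq
E = 0.72 MeV = 1.15344e-13 J
D = A*E*t/m = 1.4600e+08*1.15344e-13*1344/1.8
D = 0.01257 Gy


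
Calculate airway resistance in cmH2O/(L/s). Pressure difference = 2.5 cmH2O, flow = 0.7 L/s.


R = dP / flow
R = 2.5 / 0.7
R = 3.571 cmH2O/(L/s)


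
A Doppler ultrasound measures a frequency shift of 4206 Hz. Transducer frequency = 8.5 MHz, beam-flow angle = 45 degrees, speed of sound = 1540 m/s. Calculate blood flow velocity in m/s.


v = fd * c / (2 * f0 * cos(theta))
v = 4206 * 1540 / (2 * 8.5000e+06 * cos(45))
v = 0.5388 m/s


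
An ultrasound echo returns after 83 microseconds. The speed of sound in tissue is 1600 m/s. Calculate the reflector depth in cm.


depth = c * t / 2
t = 83 us = 8.3000e-05 s
depth = 1600 * 8.3000e-05 / 2
depth = 0.0664 m = 6.64 cm


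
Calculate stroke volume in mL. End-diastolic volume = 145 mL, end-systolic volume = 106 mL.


SV = EDV - ESV
SV = 145 - 106
SV = 39 mL


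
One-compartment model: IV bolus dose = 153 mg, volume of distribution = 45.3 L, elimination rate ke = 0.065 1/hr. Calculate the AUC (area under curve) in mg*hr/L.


C0 = Dose/Vd = 153/45.3 = 3.37748 mg/L
AUC = C0/ke = 3.37748/0.065
AUC = 51.96 mg*hr/L


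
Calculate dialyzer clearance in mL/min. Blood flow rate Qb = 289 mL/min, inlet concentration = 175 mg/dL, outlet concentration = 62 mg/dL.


K = Qb * (Cb_in - Cb_out) / Cb_in
K = 289 * (175 - 62) / 175
K = 186.6 mL/min


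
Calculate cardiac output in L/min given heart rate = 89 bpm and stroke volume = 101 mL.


CO = HR * SV
CO = 89 * 101 / 1000
CO = 8.989 L/min


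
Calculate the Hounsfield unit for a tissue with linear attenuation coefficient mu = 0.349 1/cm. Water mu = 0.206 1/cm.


HU = ((mu_tissue - mu_water) / mu_water) * 1000
HU = ((0.349 - 0.206) / 0.206) * 1000
HU = 694.2


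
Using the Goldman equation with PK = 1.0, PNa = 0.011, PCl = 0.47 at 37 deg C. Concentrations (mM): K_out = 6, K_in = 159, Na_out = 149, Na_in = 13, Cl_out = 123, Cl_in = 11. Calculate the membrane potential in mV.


Vm = (RT/F)*ln((PK*Ko + PNa*Nao + PCl*Cli)/(PK*Ki + PNa*Nai + PCl*Clo))
Numer = 12.809, Denom = 216.953
Vm = -75.62 mV


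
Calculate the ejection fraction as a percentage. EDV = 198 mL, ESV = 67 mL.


SV = EDV - ESV = 198 - 67 = 131 mL
EF = SV/EDV * 100 = 131/198 * 100
EF = 66.16%


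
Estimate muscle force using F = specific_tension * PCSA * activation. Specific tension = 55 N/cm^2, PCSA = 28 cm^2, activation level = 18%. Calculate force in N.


F = sigma * PCSA * activation
F = 55 * 28 * 0.18
F = 277.2 N


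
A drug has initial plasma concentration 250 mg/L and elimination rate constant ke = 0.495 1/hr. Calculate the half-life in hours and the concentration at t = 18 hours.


t_half = ln(2) / ke = 0.693147 / 0.495 = 1.4 hr
C(t) = C0 * exp(-ke*t) = 250 * exp(-0.495*18)
C(18) = 0.03376 mg/L


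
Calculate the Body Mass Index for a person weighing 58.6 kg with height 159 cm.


BMI = weight / height^2
height = 159 cm = 1.59 m
BMI = 58.6 / 1.59^2
BMI = 23.18 kg/m^2


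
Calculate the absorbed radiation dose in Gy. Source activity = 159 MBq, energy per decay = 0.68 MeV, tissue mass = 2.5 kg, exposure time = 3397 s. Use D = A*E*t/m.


A = 159 MBq = 1.5900e+08 Bq
E = 0.68 MeV = 1.08936e-13 J
D = A*E*t/m = 1.5900e+08*1.08936e-13*3397/2.5
D = 0.02354 Gy


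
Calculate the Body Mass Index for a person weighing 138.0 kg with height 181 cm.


BMI = weight / height^2
height = 181 cm = 1.81 m
BMI = 138.0 / 1.81^2
BMI = 42.12 kg/m^2


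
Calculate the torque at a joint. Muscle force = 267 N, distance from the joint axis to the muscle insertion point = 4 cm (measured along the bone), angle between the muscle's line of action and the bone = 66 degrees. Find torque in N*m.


Torque = F * d * sin(theta)   (moment arm = d*sin(theta))
d = 4 cm = 0.04 m
Torque = 267 * 0.04 * sin(66)
Torque = 9.757 N*m


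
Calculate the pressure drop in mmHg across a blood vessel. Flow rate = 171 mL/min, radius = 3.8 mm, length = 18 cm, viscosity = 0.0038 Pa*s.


dP = 8*mu*L*Q / (pi*r^4)
Q = 171 mL/min = 2.85e-06 m^3/s
dP = 23.8071 Pa = 23.8071 / 133.322 mmHg = 0.1786 mmHg


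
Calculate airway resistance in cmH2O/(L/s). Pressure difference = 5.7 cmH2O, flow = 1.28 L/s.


R = dP / flow
R = 5.7 / 1.28
R = 4.453 cmH2O/(L/s)


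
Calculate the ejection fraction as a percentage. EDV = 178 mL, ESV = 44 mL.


SV = EDV - ESV = 178 - 44 = 134 mL
EF = SV/EDV * 100 = 134/178 * 100
EF = 75.28%


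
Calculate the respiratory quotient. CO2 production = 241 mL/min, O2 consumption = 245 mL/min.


RQ = VCO2 / VO2
RQ = 241 / 245
RQ = 0.9837


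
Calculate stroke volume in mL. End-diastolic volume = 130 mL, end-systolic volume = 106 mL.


SV = EDV - ESV
SV = 130 - 106
SV = 24 mL


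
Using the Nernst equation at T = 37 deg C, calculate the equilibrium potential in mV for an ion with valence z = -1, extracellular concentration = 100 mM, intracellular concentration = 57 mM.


E = (RT/(zF)) * ln(C_out/C_in)
T = 37 + 273.15 = 310.15 K
E = (8.314 * 310.15 / (-1 * 96485)) * ln(100/57)
E = -15.02 mV


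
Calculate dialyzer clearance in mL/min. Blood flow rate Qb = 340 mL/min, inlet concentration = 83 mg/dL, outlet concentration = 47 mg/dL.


K = Qb * (Cb_in - Cb_out) / Cb_in
K = 340 * (83 - 47) / 83
K = 147.5 mL/min


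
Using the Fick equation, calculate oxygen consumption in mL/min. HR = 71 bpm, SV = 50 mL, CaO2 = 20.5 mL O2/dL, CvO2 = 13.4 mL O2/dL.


CO = HR*SV = 71*50/1000 = 3.55 L/min
a-v O2 diff = 20.5 - 13.4 = 7.1 mL/dL
VO2 = CO * (CaO2-CvO2) * 10 dL/L
VO2 = 3.55 * 7.1 * 10
VO2 = 252 mL/min


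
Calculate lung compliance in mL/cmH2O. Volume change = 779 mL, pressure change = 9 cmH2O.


C = dV / dP
C = 779 / 9
C = 86.56 mL/cmH2O


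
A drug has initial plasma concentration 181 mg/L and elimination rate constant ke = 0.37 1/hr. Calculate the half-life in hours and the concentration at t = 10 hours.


t_half = ln(2) / ke = 0.693147 / 0.37 = 1.873 hr
C(t) = C0 * exp(-ke*t) = 181 * exp(-0.37*10)
C(10) = 4.475 mg/L


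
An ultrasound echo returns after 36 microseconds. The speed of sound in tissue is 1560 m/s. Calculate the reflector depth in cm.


depth = c * t / 2
t = 36 us = 3.6000e-05 s
depth = 1560 * 3.6000e-05 / 2
depth = 0.02808 m = 2.808 cm


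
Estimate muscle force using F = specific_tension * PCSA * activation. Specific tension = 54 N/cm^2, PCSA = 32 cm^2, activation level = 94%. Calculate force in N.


F = sigma * PCSA * activation
F = 54 * 32 * 0.94
F = 1624 N


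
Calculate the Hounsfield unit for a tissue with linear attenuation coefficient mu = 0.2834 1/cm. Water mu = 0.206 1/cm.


HU = ((mu_tissue - mu_water) / mu_water) * 1000
HU = ((0.2834 - 0.206) / 0.206) * 1000
HU = 375.7


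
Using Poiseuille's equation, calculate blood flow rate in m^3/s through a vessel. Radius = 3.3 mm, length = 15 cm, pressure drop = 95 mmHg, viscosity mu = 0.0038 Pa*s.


Q = pi*r^4*dP / (8*mu*L)
r = 0.0033 m, L = 0.15 m
dP = 95 mmHg = 12665.59 Pa
Q = 0.001035 m^3/s


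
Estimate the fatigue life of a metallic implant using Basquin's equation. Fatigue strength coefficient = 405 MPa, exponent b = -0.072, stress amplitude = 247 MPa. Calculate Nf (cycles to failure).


sigma_a = sigma_f' * (2Nf)^b
2Nf = (sigma_a/sigma_f')^(1/b)
2Nf = (247/405)^(1/-0.072)
2Nf = 961.06104
Nf = 480.5


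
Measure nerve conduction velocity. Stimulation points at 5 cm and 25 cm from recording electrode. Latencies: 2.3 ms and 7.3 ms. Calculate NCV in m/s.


Distance = (25 - 5) / 100 = 0.2 m
dt = (7.3 - 2.3) / 1000 = 0.005 s
NCV = dist / dt = 40 m/s


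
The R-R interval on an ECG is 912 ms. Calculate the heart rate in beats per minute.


HR = 60 / RR_interval(s)
RR = 912 ms = 0.912 s
HR = 60 / 0.912 = 65.79 bpm


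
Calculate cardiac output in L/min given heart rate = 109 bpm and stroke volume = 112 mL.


CO = HR * SV
CO = 109 * 112 / 1000
CO = 12.21 L/min


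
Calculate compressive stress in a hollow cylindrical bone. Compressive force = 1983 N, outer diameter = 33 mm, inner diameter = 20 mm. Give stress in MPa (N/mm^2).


A = pi*(r_o^2 - r_i^2)
r_o = 16.5 mm, r_i = 10 mm
A = 541.139 mm^2
sigma = F/A = 1983 / 541.139
sigma = 3.664 MPa


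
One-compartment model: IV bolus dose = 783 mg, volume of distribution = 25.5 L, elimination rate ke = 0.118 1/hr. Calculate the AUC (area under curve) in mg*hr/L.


C0 = Dose/Vd = 783/25.5 = 30.7059 mg/L
AUC = C0/ke = 30.7059/0.118
AUC = 260.2 mg*hr/L


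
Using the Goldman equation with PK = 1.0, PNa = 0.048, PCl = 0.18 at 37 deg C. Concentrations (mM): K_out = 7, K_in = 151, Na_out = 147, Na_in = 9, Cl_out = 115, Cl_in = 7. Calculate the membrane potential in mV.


Vm = (RT/F)*ln((PK*Ko + PNa*Nao + PCl*Cli)/(PK*Ki + PNa*Nai + PCl*Clo))
Numer = 15.316, Denom = 172.132
Vm = -64.66 mV


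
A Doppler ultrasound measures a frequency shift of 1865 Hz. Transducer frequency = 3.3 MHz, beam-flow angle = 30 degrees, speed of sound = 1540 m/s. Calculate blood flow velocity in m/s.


v = fd * c / (2 * f0 * cos(theta))
v = 1865 * 1540 / (2 * 3.3000e+06 * cos(30))
v = 0.5025 m/s


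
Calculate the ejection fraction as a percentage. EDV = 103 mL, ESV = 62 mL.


SV = EDV - ESV = 103 - 62 = 41 mL
EF = SV/EDV * 100 = 41/103 * 100
EF = 39.81%


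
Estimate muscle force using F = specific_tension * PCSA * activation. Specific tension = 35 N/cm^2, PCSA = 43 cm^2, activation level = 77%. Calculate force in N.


F = sigma * PCSA * activation
F = 35 * 43 * 0.77
F = 1159 N


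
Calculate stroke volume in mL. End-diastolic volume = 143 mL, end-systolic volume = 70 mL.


SV = EDV - ESV
SV = 143 - 70
SV = 73 mL


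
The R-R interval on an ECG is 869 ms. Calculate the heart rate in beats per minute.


HR = 60 / RR_interval(s)
RR = 869 ms = 0.869 s
HR = 60 / 0.869 = 69.04 bpm


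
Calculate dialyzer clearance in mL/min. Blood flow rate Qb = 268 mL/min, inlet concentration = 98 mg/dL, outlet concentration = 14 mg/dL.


K = Qb * (Cb_in - Cb_out) / Cb_in
K = 268 * (98 - 14) / 98
K = 229.7 mL/min


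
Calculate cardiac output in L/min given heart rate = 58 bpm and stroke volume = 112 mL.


CO = HR * SV
CO = 58 * 112 / 1000
CO = 6.496 L/min


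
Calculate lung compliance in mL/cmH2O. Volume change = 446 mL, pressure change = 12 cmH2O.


C = dV / dP
C = 446 / 12
C = 37.17 mL/cmH2O


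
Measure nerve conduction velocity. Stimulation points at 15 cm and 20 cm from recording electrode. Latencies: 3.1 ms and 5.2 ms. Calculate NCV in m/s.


Distance = (20 - 15) / 100 = 0.05 m
dt = (5.2 - 3.1) / 1000 = 0.0021 s
NCV = dist / dt = 23.81 m/s


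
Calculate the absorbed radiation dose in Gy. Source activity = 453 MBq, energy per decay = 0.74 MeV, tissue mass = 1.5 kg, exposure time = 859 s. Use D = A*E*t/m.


A = 453 MBq = 4.5300e+08 Bq
E = 0.74 MeV = 1.18548e-13 J
D = A*E*t/m = 4.5300e+08*1.18548e-13*859/1.5
D = 0.03075 Gy


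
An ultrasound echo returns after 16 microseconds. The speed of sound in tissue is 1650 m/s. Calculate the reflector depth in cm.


depth = c * t / 2
t = 16 us = 1.6000e-05 s
depth = 1650 * 1.6000e-05 / 2
depth = 0.0132 m = 1.32 cm


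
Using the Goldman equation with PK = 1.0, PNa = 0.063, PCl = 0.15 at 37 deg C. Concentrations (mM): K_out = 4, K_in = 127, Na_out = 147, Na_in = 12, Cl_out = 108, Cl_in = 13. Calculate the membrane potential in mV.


Vm = (RT/F)*ln((PK*Ko + PNa*Nao + PCl*Cli)/(PK*Ki + PNa*Nai + PCl*Clo))
Numer = 15.211, Denom = 143.956
Vm = -60.06 mV


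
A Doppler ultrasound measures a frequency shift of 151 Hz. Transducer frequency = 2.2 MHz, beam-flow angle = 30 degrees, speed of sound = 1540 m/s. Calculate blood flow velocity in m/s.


v = fd * c / (2 * f0 * cos(theta))
v = 151 * 1540 / (2 * 2.2000e+06 * cos(30))
v = 0.06103 m/s


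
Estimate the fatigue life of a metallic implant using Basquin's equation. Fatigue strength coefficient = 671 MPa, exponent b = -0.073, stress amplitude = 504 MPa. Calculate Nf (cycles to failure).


sigma_a = sigma_f' * (2Nf)^b
2Nf = (sigma_a/sigma_f')^(1/b)
2Nf = (504/671)^(1/-0.073)
2Nf = 50.423143
Nf = 25.21


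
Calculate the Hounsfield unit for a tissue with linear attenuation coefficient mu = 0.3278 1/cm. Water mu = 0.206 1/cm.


HU = ((mu_tissue - mu_water) / mu_water) * 1000
HU = ((0.3278 - 0.206) / 0.206) * 1000
HU = 591.3


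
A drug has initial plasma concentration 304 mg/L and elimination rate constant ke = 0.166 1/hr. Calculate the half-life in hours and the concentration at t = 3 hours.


t_half = ln(2) / ke = 0.693147 / 0.166 = 4.176 hr
C(t) = C0 * exp(-ke*t) = 304 * exp(-0.166*3)
C(3) = 184.8 mg/L


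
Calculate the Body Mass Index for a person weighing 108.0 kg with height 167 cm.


BMI = weight / height^2
height = 167 cm = 1.67 m
BMI = 108.0 / 1.67^2
BMI = 38.72 kg/m^2


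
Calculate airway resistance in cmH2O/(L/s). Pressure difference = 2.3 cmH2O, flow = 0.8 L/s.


R = dP / flow
R = 2.3 / 0.8
R = 2.875 cmH2O/(L/s)


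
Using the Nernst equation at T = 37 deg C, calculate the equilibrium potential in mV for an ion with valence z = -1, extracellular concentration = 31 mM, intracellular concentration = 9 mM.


E = (RT/(zF)) * ln(C_out/C_in)
T = 37 + 273.15 = 310.15 K
E = (8.314 * 310.15 / (-1 * 96485)) * ln(31/9)
E = -33.05 mV


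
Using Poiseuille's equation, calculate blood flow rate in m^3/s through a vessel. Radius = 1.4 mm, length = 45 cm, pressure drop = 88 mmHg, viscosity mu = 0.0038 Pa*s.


Q = pi*r^4*dP / (8*mu*L)
r = 0.0014 m, L = 0.45 m
dP = 88 mmHg = 11732.336 Pa
Q = 1.0350e-05 m^3/s


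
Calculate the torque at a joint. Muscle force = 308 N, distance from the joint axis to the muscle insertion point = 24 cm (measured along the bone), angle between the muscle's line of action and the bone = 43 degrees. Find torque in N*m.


Torque = F * d * sin(theta)   (moment arm = d*sin(theta))
d = 24 cm = 0.24 m
Torque = 308 * 0.24 * sin(43)
Torque = 50.41 N*m


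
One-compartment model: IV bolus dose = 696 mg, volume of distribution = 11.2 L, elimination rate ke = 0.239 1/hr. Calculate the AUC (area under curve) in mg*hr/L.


C0 = Dose/Vd = 696/11.2 = 62.1429 mg/L
AUC = C0/ke = 62.1429/0.239
AUC = 260 mg*hr/L


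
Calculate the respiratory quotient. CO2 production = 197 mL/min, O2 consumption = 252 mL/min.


RQ = VCO2 / VO2
RQ = 197 / 252
RQ = 0.7817


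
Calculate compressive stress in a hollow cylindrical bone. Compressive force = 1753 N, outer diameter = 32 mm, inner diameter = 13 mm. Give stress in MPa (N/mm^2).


A = pi*(r_o^2 - r_i^2)
r_o = 16 mm, r_i = 6.5 mm
A = 671.515 mm^2
sigma = F/A = 1753 / 671.515
sigma = 2.611 MPa


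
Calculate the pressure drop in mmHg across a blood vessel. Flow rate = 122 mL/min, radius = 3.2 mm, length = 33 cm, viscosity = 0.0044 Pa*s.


dP = 8*mu*L*Q / (pi*r^4)
Q = 122 mL/min = 2.03333e-06 m^3/s
dP = 71.6993 Pa = 71.6993 / 133.322 mmHg = 0.5378 mmHg


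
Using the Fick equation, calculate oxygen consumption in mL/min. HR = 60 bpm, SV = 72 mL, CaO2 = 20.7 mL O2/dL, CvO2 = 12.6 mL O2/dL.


CO = HR*SV = 60*72/1000 = 4.32 L/min
a-v O2 diff = 20.7 - 12.6 = 8.1 mL/dL
VO2 = CO * (CaO2-CvO2) * 10 dL/L
VO2 = 4.32 * 8.1 * 10
VO2 = 349.9 mL/min


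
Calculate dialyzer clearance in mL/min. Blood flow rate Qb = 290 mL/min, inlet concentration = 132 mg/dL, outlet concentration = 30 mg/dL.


K = Qb * (Cb_in - Cb_out) / Cb_in
K = 290 * (132 - 30) / 132
K = 224.1 mL/min


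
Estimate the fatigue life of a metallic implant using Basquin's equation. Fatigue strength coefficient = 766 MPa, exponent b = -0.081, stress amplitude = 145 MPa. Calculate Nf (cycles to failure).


sigma_a = sigma_f' * (2Nf)^b
2Nf = (sigma_a/sigma_f')^(1/b)
2Nf = (145/766)^(1/-0.081)
2Nf = 8.3986021e+08
Nf = 4.1993e+08


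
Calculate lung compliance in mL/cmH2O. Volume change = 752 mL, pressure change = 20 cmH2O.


C = dV / dP
C = 752 / 20
C = 37.6 mL/cmH2O


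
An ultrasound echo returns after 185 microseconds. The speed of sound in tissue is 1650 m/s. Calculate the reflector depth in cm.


depth = c * t / 2
t = 185 us = 1.8500e-04 s
depth = 1650 * 1.8500e-04 / 2
depth = 0.152625 m = 15.2625 cm


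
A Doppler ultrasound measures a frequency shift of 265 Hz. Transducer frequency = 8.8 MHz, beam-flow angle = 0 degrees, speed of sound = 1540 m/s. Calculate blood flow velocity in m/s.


v = fd * c / (2 * f0 * cos(theta))
v = 265 * 1540 / (2 * 8.8000e+06 * cos(0))
v = 0.02319 m/s


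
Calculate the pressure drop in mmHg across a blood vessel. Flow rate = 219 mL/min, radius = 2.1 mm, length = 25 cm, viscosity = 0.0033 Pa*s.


dP = 8*mu*L*Q / (pi*r^4)
Q = 219 mL/min = 3.65e-06 m^3/s
dP = 394.285 Pa = 394.285 / 133.322 mmHg = 2.957 mmHg


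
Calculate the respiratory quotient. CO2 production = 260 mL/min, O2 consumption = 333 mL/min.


RQ = VCO2 / VO2
RQ = 260 / 333
RQ = 0.7808


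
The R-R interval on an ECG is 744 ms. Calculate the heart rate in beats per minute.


HR = 60 / RR_interval(s)
RR = 744 ms = 0.744 s
HR = 60 / 0.744 = 80.65 bpm


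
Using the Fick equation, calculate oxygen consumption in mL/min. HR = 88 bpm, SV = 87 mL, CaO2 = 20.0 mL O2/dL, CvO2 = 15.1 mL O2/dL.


CO = HR*SV = 88*87/1000 = 7.656 L/min
a-v O2 diff = 20.0 - 15.1 = 4.9 mL/dL
VO2 = CO * (CaO2-CvO2) * 10 dL/L
VO2 = 7.656 * 4.9 * 10
VO2 = 375.1 mL/min


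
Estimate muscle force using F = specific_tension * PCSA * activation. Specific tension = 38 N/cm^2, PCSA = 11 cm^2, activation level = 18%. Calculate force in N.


F = sigma * PCSA * activation
F = 38 * 11 * 0.18
F = 75.24 N


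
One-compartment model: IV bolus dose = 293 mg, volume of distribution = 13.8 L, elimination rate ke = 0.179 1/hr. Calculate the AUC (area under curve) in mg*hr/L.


C0 = Dose/Vd = 293/13.8 = 21.2319 mg/L
AUC = C0/ke = 21.2319/0.179
AUC = 118.6 mg*hr/L


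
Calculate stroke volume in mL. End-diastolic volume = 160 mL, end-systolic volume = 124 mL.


SV = EDV - ESV
SV = 160 - 124
SV = 36 mL


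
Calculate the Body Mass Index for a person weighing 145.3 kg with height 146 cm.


BMI = weight / height^2
height = 146 cm = 1.46 m
BMI = 145.3 / 1.46^2
BMI = 68.16 kg/m^2


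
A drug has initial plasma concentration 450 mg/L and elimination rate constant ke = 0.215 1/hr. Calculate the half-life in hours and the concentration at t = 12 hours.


t_half = ln(2) / ke = 0.693147 / 0.215 = 3.224 hr
C(t) = C0 * exp(-ke*t) = 450 * exp(-0.215*12)
C(12) = 34.1 mg/L


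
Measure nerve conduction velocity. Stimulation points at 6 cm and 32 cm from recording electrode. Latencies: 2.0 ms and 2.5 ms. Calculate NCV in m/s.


Distance = (32 - 6) / 100 = 0.26 m
dt = (2.5 - 2.0) / 1000 = 5.0000e-04 s
NCV = dist / dt = 520 m/s


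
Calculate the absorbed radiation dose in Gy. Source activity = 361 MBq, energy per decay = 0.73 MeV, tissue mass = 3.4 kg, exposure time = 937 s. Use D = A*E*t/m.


A = 361 MBq = 3.6100e+08 Bq
E = 0.73 MeV = 1.16946e-13 J
D = A*E*t/m = 3.6100e+08*1.16946e-13*937/3.4
D = 0.01163 Gy


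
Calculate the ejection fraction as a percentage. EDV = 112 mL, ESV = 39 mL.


SV = EDV - ESV = 112 - 39 = 73 mL
EF = SV/EDV * 100 = 73/112 * 100
EF = 65.18%


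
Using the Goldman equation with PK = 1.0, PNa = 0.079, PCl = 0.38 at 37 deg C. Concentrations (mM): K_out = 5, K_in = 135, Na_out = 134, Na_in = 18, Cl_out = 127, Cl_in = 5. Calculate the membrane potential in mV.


Vm = (RT/F)*ln((PK*Ko + PNa*Nao + PCl*Cli)/(PK*Ki + PNa*Nai + PCl*Clo))
Numer = 17.486, Denom = 184.682
Vm = -63 mV


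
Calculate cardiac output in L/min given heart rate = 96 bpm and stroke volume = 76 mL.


CO = HR * SV
CO = 96 * 76 / 1000
CO = 7.296 L/min


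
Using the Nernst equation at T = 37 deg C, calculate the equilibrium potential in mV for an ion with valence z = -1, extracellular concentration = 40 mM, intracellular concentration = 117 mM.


E = (RT/(zF)) * ln(C_out/C_in)
T = 37 + 273.15 = 310.15 K
E = (8.314 * 310.15 / (-1 * 96485)) * ln(40/117)
E = 28.68 mV


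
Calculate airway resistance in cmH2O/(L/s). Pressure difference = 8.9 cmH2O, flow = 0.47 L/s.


R = dP / flow
R = 8.9 / 0.47
R = 18.94 cmH2O/(L/s)


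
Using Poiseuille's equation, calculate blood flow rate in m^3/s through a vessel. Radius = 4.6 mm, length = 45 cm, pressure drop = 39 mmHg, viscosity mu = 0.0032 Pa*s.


Q = pi*r^4*dP / (8*mu*L)
r = 0.0046 m, L = 0.45 m
dP = 39 mmHg = 5199.558 Pa
Q = 6.3489e-04 m^3/s


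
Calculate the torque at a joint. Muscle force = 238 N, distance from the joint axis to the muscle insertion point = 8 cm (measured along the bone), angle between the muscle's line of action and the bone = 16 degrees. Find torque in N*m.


Torque = F * d * sin(theta)   (moment arm = d*sin(theta))
d = 8 cm = 0.08 m
Torque = 238 * 0.08 * sin(16)
Torque = 5.248 N*m


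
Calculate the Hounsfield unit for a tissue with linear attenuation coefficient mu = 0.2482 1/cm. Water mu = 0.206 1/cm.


HU = ((mu_tissue - mu_water) / mu_water) * 1000
HU = ((0.2482 - 0.206) / 0.206) * 1000
HU = 204.9


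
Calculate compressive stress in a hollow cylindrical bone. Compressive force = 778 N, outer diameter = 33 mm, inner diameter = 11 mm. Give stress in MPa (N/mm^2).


A = pi*(r_o^2 - r_i^2)
r_o = 16.5 mm, r_i = 5.5 mm
A = 760.265 mm^2
sigma = F/A = 778 / 760.265
sigma = 1.023 MPa


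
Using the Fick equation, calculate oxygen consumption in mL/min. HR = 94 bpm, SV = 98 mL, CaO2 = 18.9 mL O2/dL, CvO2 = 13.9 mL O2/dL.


CO = HR*SV = 94*98/1000 = 9.212 L/min
a-v O2 diff = 18.9 - 13.9 = 5 mL/dL
VO2 = CO * (CaO2-CvO2) * 10 dL/L
VO2 = 9.212 * 5 * 10
VO2 = 460.6 mL/min


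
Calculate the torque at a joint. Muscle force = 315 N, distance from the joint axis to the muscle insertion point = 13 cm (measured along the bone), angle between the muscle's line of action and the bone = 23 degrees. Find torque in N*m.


Torque = F * d * sin(theta)   (moment arm = d*sin(theta))
d = 13 cm = 0.13 m
Torque = 315 * 0.13 * sin(23)
Torque = 16 N*m


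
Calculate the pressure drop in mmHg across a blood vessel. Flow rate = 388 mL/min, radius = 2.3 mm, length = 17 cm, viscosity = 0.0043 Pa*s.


dP = 8*mu*L*Q / (pi*r^4)
Q = 388 mL/min = 6.46667e-06 m^3/s
dP = 430.157 Pa = 430.157 / 133.322 mmHg = 3.226 mmHg


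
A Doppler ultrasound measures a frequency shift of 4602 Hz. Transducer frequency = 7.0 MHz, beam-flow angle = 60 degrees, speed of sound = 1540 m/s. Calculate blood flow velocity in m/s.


v = fd * c / (2 * f0 * cos(theta))
v = 4602 * 1540 / (2 * 7.0000e+06 * cos(60))
v = 1.012 m/s


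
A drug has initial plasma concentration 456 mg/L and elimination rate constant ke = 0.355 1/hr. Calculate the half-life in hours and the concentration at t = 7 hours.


t_half = ln(2) / ke = 0.693147 / 0.355 = 1.953 hr
C(t) = C0 * exp(-ke*t) = 456 * exp(-0.355*7)
C(7) = 38 mg/L


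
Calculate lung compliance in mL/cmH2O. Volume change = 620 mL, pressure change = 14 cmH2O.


C = dV / dP
C = 620 / 14
C = 44.29 mL/cmH2O


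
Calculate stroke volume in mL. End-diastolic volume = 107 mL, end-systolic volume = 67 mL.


SV = EDV - ESV
SV = 107 - 67
SV = 40 mL


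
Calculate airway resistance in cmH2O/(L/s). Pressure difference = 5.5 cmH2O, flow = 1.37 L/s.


R = dP / flow
R = 5.5 / 1.37
R = 4.015 cmH2O/(L/s)


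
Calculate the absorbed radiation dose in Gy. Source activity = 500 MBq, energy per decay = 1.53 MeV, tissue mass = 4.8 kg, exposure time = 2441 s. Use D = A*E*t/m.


A = 500 MBq = 5.0000e+08 Bq
E = 1.53 MeV = 2.45106e-13 J
D = A*E*t/m = 5.0000e+08*2.45106e-13*2441/4.8
D = 0.06232 Gy


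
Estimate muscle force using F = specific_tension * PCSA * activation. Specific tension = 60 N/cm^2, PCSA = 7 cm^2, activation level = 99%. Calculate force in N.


F = sigma * PCSA * activation
F = 60 * 7 * 0.99
F = 415.8 N


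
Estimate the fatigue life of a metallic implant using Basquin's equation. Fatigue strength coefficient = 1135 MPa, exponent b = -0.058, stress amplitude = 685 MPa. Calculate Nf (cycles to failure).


sigma_a = sigma_f' * (2Nf)^b
2Nf = (sigma_a/sigma_f')^(1/b)
2Nf = (685/1135)^(1/-0.058)
2Nf = 6041.2345
Nf = 3021


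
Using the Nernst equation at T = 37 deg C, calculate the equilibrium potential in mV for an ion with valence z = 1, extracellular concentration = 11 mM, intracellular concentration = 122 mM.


E = (RT/(zF)) * ln(C_out/C_in)
T = 37 + 273.15 = 310.15 K
E = (8.314 * 310.15 / (1 * 96485)) * ln(11/122)
E = -64.3 mV


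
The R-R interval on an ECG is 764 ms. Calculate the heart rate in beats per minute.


HR = 60 / RR_interval(s)
RR = 764 ms = 0.764 s
HR = 60 / 0.764 = 78.53 bpm
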